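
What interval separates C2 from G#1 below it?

Descending from C2 to G#1 is the same interval as ascending G#1 to C2.
G to C spans four letter names (G-A-B-C), so the interval is some kind of fourth.
The perfect fourth is 5 semitones; here we have 4, one semitone narrower: diminished.

diminished fourth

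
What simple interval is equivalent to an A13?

Each octave removed subtracts seven from the number: 13 − 7 = 6.
So an augmented thirteenth is an octave plus an augmented sixth. The quality is unchanged.

augmented 6th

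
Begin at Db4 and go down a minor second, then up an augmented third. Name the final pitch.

E#4

Db4 down a minor second → C4 (1 semitone).
An augmented third up from C4 is E#4.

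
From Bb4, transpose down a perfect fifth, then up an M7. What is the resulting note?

D5

Bb4 down a perfect fifth → Eb4 (7 semitones).
A major seventh up from Eb4 is D5.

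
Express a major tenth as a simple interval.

major 3rd

Take out an octave (7 from the number): 10 − 7 = 3.
Quality carries through unchanged, so the simple form is a major third.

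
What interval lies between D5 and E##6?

doubly augmented ninth

D to E spans two letter names (D-E), plus an octave — that makes it a ninth of some quality.
D5 to E##6 spans 16 semitones — two semitones wider than the major ninth (14) — giving a doubly augmented ninth.
(Equivalently, a compound doubly augmented second: a doubly augmented second plus an octave.)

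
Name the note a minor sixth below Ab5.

C5

Counting six letter names down from A lands on C.
A minor sixth is 8 semitones; 8 semitones down from Ab5 gives C5.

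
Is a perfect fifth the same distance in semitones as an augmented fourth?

No

7 semitones (perfect fifth) vs 6 semitones (augmented fourth): not equal.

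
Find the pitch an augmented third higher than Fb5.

A5

The third takes the letter from F up to A.
An augmented third spans 5 semitones, so from Fb5 the target pitch is A5.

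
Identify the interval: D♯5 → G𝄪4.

d5

Descending from D#5 to G##4 is the same interval as ascending G##4 to D#5.
G to D spans five letter names (G-A-B-C-D) — that makes it a fifth of some quality.
The perfect fifth is 7 semitones; here we have 6, one semitone narrower: diminished.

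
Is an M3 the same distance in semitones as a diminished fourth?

A major third spans 4 semitones, and a diminished fourth also spans 4 semitones — they're enharmonic.

Yes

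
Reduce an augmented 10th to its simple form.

Each octave removed subtracts seven from the number: 10 − 7 = 3.
That makes an augmented tenth a compound augmented third — an octave plus an augmented third.

augmented third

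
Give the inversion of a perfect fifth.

perfect 4th

Inverted interval numbers add to nine, so a fifth pairs with a fourth (5 + 4 = 9).
The quality also flips — perfect stays perfect — giving a perfect fourth.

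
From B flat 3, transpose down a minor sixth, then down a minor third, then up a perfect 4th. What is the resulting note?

E 3

Bb3 down a minor sixth → D3 (8 semitones).
A minor third down from D3 is B2.
A perfect fourth up from B2 is E3.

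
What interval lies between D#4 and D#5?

perfect octave

D to D is the same letter name, plus an octave: an octave.
The perfect octave spans 12 semitones, and D#4 to D#5 is exactly 12 semitones — so this is a perfect octave.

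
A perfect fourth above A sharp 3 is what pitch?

Counting four letter names up from A lands on D.
A perfect fourth spans 5 semitones, so from A#3 the target pitch is D#4.

D sharp 4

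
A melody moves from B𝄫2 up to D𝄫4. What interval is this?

minor 10th

B to D spans three letter names (B-C-D), plus an octave — that makes it a tenth of some quality.
A major tenth would be 16 semitones, but Bbb2 to Dbb4 is 15 — one semitone narrower, making it a minor tenth.
(Equivalently, a compound minor third: a minor third plus an octave.)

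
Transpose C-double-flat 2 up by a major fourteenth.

Seven letters up from C (plus an octave) reaches B.
A major fourteenth spans 23 semitones, so from Cbb2 the target pitch is Bbb3.

B-double-flat 3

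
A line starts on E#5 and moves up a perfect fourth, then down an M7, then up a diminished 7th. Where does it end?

Up a perfect fourth from E#5: A#5 (5 semitones up).
A#5 down a major seventh → B4 (11 semitones).
Up a diminished seventh from B4: Ab5 (9 semitones up).

Ab5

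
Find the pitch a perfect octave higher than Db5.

Db6

An octave keeps the letter name D, an octave up from D.
Moving 12 semitones up from Db5 (the size of a perfect octave) reaches Db6.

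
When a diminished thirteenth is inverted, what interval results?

augmented third

First reduce the compound diminished thirteenth to its simple form, a diminished sixth.
The rule of nine gives the new number: 9 − 6 = 3, so a sixth becomes a third.
Quality inverts too: diminished becomes augmented. That makes the inversion an augmented third.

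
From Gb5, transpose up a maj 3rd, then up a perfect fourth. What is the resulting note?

Up a major third from Gb5: Bb5 (4 semitones up).
Up a perfect fourth from Bb5: Eb6 (5 semitones up).

Eb6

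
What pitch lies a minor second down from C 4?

B 3

The second takes the letter from C down to B.
A minor second spans 1 semitone, so from C4 the target pitch is B3.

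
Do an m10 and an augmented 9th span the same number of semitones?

Yes

A minor tenth spans 15 semitones, and an augmented ninth also spans 15 semitones — they're enharmonic.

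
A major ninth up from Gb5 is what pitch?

The ninth's letter: G up two letter names plus an octave → A.
A major ninth spans 14 semitones, so from Gb5 the target pitch is Ab6.

Ab6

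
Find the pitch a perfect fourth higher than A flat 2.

D flat 3

Four letter names up from A: D.
A perfect fourth is 5 semitones; 5 semitones up from Ab2 gives Db3.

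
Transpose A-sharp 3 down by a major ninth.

G-sharp 2

The ninth's letter: A down two letter names plus an octave → G.
A major ninth is 14 semitones; 14 semitones down from A#3 gives G#2.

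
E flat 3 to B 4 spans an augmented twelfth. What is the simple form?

A5

Subtracting seven from the interval number removes an octave: 12 − 7 = 5.
Quality carries through unchanged, so the simple form is an augmented fifth.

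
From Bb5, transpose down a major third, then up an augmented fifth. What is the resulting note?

A major third down from Bb5 is Gb5.
An augmented fifth up from Gb5 is D6.

D6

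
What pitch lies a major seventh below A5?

Bb4

Seven letter names down from A: B.
A major seventh is 11 semitones; 11 semitones down from A5 gives Bb4.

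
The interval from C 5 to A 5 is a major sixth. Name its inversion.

Interval numbers invert to sum to nine: 6 + 3 = 9, so a sixth inverts to a third.
Quality inverts too: major becomes minor. That makes the inversion a minor third.

minor third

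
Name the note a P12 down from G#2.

The twelfth's letter: G down five letter names plus an octave → C.
A perfect twelfth is 19 semitones; 19 semitones down from G#2 gives C#1.

C#1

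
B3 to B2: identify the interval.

perfect octave

Descending from B3 to B2 is the same interval as ascending B2 to B3.
B to B is the same letter name, plus an octave, so the interval is some kind of octave.
The perfect octave spans 12 semitones, and B2 to B3 is exactly 12 semitones — so this is a perfect octave.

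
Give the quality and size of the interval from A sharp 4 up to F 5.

A to F spans six letter names (A-B-C-D-E-F), so the interval is some kind of sixth.
A#4 to F5 spans 7 semitones — two semitones narrower than the major sixth (9) — giving a diminished sixth.

diminished sixth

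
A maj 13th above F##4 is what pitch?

The thirteenth's letter: F up six letter names plus an octave → D.
A major thirteenth is 21 semitones; 21 semitones up from F##4 gives D##6.

D##6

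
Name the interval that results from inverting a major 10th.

minor sixth

First reduce the compound major tenth to its simple form, a major third.
Inverted interval numbers add to nine, so a third pairs with a sixth (3 + 6 = 9).
Quality inverts too: major becomes minor. That makes the inversion a minor sixth.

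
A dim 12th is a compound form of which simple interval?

diminished fifth

Each octave removed subtracts seven from the number: 12 − 7 = 5.
So a diminished twelfth is an octave plus a diminished fifth. The quality is unchanged.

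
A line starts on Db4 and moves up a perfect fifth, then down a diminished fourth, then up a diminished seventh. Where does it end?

Db5

A perfect fifth up from Db4 is Ab4.
Ab4 down a diminished fourth → E4 (4 semitones).
A diminished seventh up from E4 is Db5.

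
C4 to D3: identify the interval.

Descending from C4 to D3 is the same interval as ascending D3 to C4.
D to C spans seven letter names (D-E-F-G-A-B-C) — that makes it a seventh of some quality.
At 10 semitones, D3→C4 falls one short of a major seventh: minor.

minor 7th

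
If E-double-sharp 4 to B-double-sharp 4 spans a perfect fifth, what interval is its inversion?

P4

Inverted interval numbers add to nine, so a fifth pairs with a fourth (5 + 4 = 9).
The quality also flips — perfect stays perfect — giving a perfect fourth.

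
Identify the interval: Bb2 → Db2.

Descending from Bb2 to Db2 is the same interval as ascending Db2 to Bb2.
D to B spans six letter names (D-E-F-G-A-B), so the interval is some kind of sixth.
Db2 to Bb2 is 9 semitones, matching the major sixth exactly, so the quality is major.

M6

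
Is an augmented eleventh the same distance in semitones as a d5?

An augmented eleventh is 18 semitones but a diminished fifth is 6 semitones — different sizes.

No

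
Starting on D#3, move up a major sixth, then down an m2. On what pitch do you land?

A##3

Up a major sixth from D#3: B#3 (9 semitones up).
A minor second down from B#3 is A##3.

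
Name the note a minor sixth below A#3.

The sixth takes the letter from A down to C.
Moving 8 semitones down from A#3 (the size of a minor sixth) reaches C##3.

C##3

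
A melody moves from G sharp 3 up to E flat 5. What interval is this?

diminished thirteenth

G to E spans six letter names (G-A-B-C-D-E), plus an octave, so the interval is some kind of thirteenth.
A major thirteenth would be 21 semitones; G#3 to Eb5 is 19, two semitones narrower, so the interval is diminished.
(Equivalently, a compound diminished sixth: a diminished sixth plus an octave.)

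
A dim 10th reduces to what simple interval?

Subtracting seven from the interval number removes an octave: 10 − 7 = 3.
Quality carries through unchanged, so the simple form is a diminished third.

diminished third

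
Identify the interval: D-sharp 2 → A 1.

augmented 4th

Descending from D#2 to A1 is the same interval as ascending A1 to D#2.
A to D spans four letter names (A-B-C-D), so the interval is some kind of fourth.
A1 to D#2 spans 6 semitones — one semitone wider than the perfect fourth (5) — giving an augmented fourth.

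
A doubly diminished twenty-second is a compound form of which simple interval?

dd8

Take out 2 octaves (14 from the number): 22 − 14 = 8.
So a doubly diminished twenty-second is 2 octaves plus a doubly diminished octave. The quality is unchanged.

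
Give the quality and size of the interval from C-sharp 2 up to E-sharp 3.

C to E spans three letter names (C-D-E), plus an octave — that makes it a tenth of some quality.
The major tenth spans 16 semitones, and C#2 to E#3 is exactly 16 semitones — so this is a major tenth.
(Equivalently, a compound major third: a major third plus an octave.)

major tenth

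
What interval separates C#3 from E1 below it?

Descending from C#3 to E1 is the same interval as ascending E1 to C#3.
E to C spans six letter names (E-F-G-A-B-C), plus an octave: a thirteenth.
E1 to C#3 is 21 semitones, matching the major thirteenth exactly, so the quality is major.
(Equivalently, a compound major sixth: a major sixth plus an octave.)

major 13th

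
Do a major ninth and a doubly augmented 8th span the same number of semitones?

A major ninth spans 14 semitones, and a doubly augmented octave also spans 14 semitones — they're enharmonic.

Yes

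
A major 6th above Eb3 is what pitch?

C4

The sixth takes the letter from E up to C.
Moving 9 semitones up from Eb3 (the size of a major sixth) reaches C4.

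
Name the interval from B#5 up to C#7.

B to C spans two letter names (B-C), plus an octave, so the interval is some kind of ninth.
At 13 semitones, B#5→C#7 falls one short of a major ninth: minor.
(Equivalently, a compound minor second: a minor second plus an octave.)

minor ninth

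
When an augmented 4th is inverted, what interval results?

Interval numbers invert to sum to nine: 4 + 5 = 9, so a fourth inverts to a fifth.
The quality also flips — augmented becomes diminished — giving a diminished fifth.

diminished 5th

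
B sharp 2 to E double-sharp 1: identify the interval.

diminished 12th

Descending from B#2 to E##1 is the same interval as ascending E##1 to B#2.
E to B spans five letter names (E-F-G-A-B), plus an octave — that makes it a twelfth of some quality.
A perfect twelfth would be 19 semitones; E##1 to B#2 is 18, one semitone narrower, so the interval is diminished.
(Equivalently, a compound diminished fifth: a diminished fifth plus an octave.)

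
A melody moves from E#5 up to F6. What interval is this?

diminished 9th

E to F spans two letter names (E-F), plus an octave: a ninth.
E#5 to F6 spans 12 semitones — two semitones narrower than the major ninth (14) — giving a diminished ninth.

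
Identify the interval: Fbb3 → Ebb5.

F to E spans seven letter names (F-G-A-B-C-D-E), plus an octave, so the interval is some kind of fourteenth.
The major fourteenth spans 23 semitones, and Fbb3 to Ebb5 is exactly 23 semitones — so this is a major fourteenth.
(Equivalently, a compound major seventh: a major seventh plus an octave.)

major fourteenth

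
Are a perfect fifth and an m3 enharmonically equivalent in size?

A perfect fifth is 7 semitones but a minor third is 3 semitones — different sizes.

No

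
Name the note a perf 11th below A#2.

Four letters down from A (plus an octave) reaches E.
Moving 17 semitones down from A#2 (the size of a perfect eleventh) reaches E#1.

E#1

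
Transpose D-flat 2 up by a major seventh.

C 3

Counting seven letter names up from D lands on C.
A major seventh spans 11 semitones, so from Db2 the target pitch is C3.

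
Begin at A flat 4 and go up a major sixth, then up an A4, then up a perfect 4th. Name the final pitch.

E 6

A major sixth up from Ab4 is F5.
F5 up an augmented fourth → B5 (6 semitones).
Up a perfect fourth from B5: E6 (5 semitones up).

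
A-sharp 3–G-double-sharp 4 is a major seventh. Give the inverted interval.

The rule of nine gives the new number: 9 − 7 = 2, so a seventh becomes a second.
The quality also flips — major becomes minor — giving a minor second.

minor 2nd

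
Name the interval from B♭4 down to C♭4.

major seventh

Descending from Bb4 to Cb4 is the same interval as ascending Cb4 to Bb4.
C to B spans seven letter names (C-D-E-F-G-A-B): a seventh.
Cb4 to Bb4 is 11 semitones, matching the major seventh exactly, so the quality is major.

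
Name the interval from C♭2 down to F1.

diminished fifth

Descending from Cb2 to F1 is the same interval as ascending F1 to Cb2.
F to C spans five letter names (F-G-A-B-C): a fifth.
A perfect fifth would be 7 semitones; F1 to Cb2 is 6, one semitone narrower, so the interval is diminished.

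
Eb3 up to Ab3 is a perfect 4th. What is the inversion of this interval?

Interval numbers invert to sum to nine: 4 + 5 = 9, so a fourth inverts to a fifth.
And perfect stays perfect under inversion, so we get a perfect fifth.

perfect fifth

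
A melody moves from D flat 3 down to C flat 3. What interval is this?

major second

Descending from Db3 to Cb3 is the same interval as ascending Cb3 to Db3.
C to D spans two letter names (C-D) — that makes it a second of some quality.
Cb3 to Db3 is 2 semitones, matching the major second exactly, so the quality is major.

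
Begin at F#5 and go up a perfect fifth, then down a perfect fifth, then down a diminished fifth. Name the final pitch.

B#4

Up a perfect fifth from F#5: C#6 (7 semitones up).
C#6 down a perfect fifth → F#5 (7 semitones).
A diminished fifth down from F#5 is B#4.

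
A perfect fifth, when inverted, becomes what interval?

The rule of nine gives the new number: 9 − 5 = 4, so a fifth becomes a fourth.
Quality inverts too: perfect stays perfect. That makes the inversion a perfect fourth.

perfect fourth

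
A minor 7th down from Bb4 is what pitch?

C4

Seven letter names down from B: C.
Moving 10 semitones down from Bb4 (the size of a minor seventh) reaches C4.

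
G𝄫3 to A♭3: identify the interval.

A2

G to A spans two letter names (G-A) — that makes it a second of some quality.
The major second is 2 semitones; here we have 3, one semitone wider: augmented.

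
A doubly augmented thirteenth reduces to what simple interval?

Take out an octave (7 from the number): 13 − 7 = 6.
That makes a doubly augmented thirteenth a compound doubly augmented sixth — an octave plus a doubly augmented sixth.

doubly augmented 6th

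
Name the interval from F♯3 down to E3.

major 2nd

Descending from F#3 to E3 is the same interval as ascending E3 to F#3.
E to F spans two letter names (E-F), so the interval is some kind of second.
Counting semitones, E3→F#3 is 2, which is the major second.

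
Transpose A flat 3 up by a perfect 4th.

D flat 4

Four letter names up from A: D.
A perfect fourth is 5 semitones; 5 semitones up from Ab3 gives Db4.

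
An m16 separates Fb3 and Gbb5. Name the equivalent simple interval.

m2

Take out 2 octaves (14 from the number): 16 − 14 = 2.
That makes a minor sixteenth a compound minor second — 2 octaves plus a minor second.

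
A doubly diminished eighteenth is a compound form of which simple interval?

dd4

Each octave removed subtracts seven from the number: 18 − 14 = 4.
Quality carries through unchanged, so the simple form is a doubly diminished fourth.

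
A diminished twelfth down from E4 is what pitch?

The twelfth's letter: E down five letter names plus an octave → A.
A diminished twelfth spans 18 semitones, so from E4 the target pitch is A#2.

A#2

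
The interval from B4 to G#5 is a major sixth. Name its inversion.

Inverted interval numbers add to nine, so a sixth pairs with a third (6 + 3 = 9).
Quality inverts too: major becomes minor. That makes the inversion a minor third.

m3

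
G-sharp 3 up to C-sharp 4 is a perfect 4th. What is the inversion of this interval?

Interval numbers invert to sum to nine: 4 + 5 = 9, so a fourth inverts to a fifth.
The quality also flips — perfect stays perfect — giving a perfect fifth.

P5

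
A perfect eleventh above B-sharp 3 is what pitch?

E-sharp 5

Counting four letter names plus an octave up from B lands on E.
A perfect eleventh is 17 semitones; 17 semitones up from B#3 gives E#5.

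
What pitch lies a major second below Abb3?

Counting two letter names down from A lands on G.
Moving 2 semitones down from Abb3 (the size of a major second) reaches Gbb3.

Gbb3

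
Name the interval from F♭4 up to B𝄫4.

F to B spans four letter names (F-G-A-B): a fourth.
Counting semitones, Fb4→Bbb4 is 5, which is the perfect fourth.

perfect fourth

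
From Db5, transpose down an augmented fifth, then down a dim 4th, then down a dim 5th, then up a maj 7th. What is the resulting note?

An augmented fifth down from Db5 is Gbb4.
Down a diminished fourth from Gbb4: Db4 (4 semitones down).
Down a diminished fifth from Db4: G3 (6 semitones down).
A major seventh up from G3 is F#4.

F#4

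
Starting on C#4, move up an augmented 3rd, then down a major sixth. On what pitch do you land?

C#4 up an augmented third → E##4 (5 semitones).
Down a major sixth from E##4: G##3 (9 semitones down).

G##3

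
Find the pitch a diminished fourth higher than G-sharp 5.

The fourth takes the letter from G up to C.
A diminished fourth spans 4 semitones, so from G#5 the target pitch is C6.

C 6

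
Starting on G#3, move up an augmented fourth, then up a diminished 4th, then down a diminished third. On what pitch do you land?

Up an augmented fourth from G#3: C##4 (6 semitones up).
Up a diminished fourth from C##4: F#4 (4 semitones up).
A diminished third down from F#4 is D##4.

D##4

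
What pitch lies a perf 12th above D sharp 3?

A sharp 4

Counting five letter names plus an octave up from D lands on A.
A perfect twelfth is 19 semitones; 19 semitones up from D#3 gives A#4.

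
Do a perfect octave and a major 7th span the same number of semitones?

A perfect octave is 12 semitones but a major seventh is 11 semitones — different sizes.

No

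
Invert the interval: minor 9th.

M7

First reduce the compound minor ninth to its simple form, a minor second.
Interval numbers invert to sum to nine: 2 + 7 = 9, so a second inverts to a seventh.
The quality also flips — minor becomes major — giving a major seventh.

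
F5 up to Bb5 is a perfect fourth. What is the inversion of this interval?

P5

Interval numbers invert to sum to nine: 4 + 5 = 9, so a fourth inverts to a fifth.
And perfect stays perfect under inversion, so we get a perfect fifth.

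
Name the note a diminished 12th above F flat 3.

Five letters up from F (plus an octave) reaches C.
Moving 18 semitones up from Fb3 (the size of a diminished twelfth) reaches Cbb5.

C double-flat 5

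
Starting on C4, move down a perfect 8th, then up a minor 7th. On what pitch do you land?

Bb3

C4 down a perfect octave → C3 (12 semitones).
C3 up a minor seventh → Bb3 (10 semitones).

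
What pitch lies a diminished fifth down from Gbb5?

Counting five letter names down from G lands on C.
Moving 6 semitones down from Gbb5 (the size of a diminished fifth) reaches Cb5.

Cb5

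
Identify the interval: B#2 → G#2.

Descending from B#2 to G#2 is the same interval as ascending G#2 to B#2.
G to B spans three letter names (G-A-B): a third.
Counting semitones, G#2→B#2 is 4, which is the major third.

major third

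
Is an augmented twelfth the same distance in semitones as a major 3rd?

20 semitones (augmented twelfth) vs 4 semitones (major third): not equal.

No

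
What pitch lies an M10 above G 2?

B 3

Counting three letter names plus an octave up from G lands on B.
Moving 16 semitones up from G2 (the size of a major tenth) reaches B3.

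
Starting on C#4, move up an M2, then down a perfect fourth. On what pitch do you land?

A#3

A major second up from C#4 is D#4.
A perfect fourth down from D#4 is A#3.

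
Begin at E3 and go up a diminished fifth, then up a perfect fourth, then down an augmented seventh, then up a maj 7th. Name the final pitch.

E3 up a diminished fifth → Bb3 (6 semitones).
Up a perfect fourth from Bb3: Eb4 (5 semitones up).
Down an augmented seventh from Eb4: Fbb3 (12 semitones down).
Up a major seventh from Fbb3: Ebb4 (11 semitones up).

Ebb4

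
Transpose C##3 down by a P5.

The fifth takes the letter from C down to F.
Moving 7 semitones down from C##3 (the size of a perfect fifth) reaches F##2.

F##2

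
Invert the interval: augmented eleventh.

d5

First reduce the compound augmented eleventh to its simple form, an augmented fourth.
Inverted interval numbers add to nine, so a fourth pairs with a fifth (4 + 5 = 9).
And augmented becomes diminished under inversion, so we get a diminished fifth.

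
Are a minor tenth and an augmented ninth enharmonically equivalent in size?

Yes

Both span 15 semitones: a minor tenth and an augmented ninth are the same chromatic distance.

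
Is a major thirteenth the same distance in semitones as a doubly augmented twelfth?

A major thirteenth spans 21 semitones, and a doubly augmented twelfth also spans 21 semitones — they're enharmonic.

Yes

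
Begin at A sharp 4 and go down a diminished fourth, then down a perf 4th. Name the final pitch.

B double-sharp 3

A#4 down a diminished fourth → E##4 (4 semitones).
A perfect fourth down from E##4 is B##3.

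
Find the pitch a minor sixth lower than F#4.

A#3

Six letter names down from F: A.
A minor sixth spans 8 semitones, so from F#4 the target pitch is A#3.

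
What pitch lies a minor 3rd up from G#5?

B5

The third takes the letter from G up to B.
Moving 3 semitones up from G#5 (the size of a minor third) reaches B5.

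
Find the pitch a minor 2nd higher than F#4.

Counting two letter names up from F lands on G.
A minor second is 1 semitone; 1 semitone up from F#4 gives G4.

G4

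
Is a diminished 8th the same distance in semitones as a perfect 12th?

No

11 semitones (diminished octave) vs 19 semitones (perfect twelfth): not equal.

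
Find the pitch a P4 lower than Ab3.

Eb3

Four letter names down from A: E.
Moving 5 semitones down from Ab3 (the size of a perfect fourth) reaches Eb3.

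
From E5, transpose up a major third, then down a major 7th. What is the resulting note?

A4

A major third up from E5 is G#5.
A major seventh down from G#5 is A4.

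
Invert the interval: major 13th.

minor third

First reduce the compound major thirteenth to its simple form, a major sixth.
Interval numbers invert to sum to nine: 6 + 3 = 9, so a sixth inverts to a third.
And major becomes minor under inversion, so we get a minor third.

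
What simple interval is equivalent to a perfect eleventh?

Each octave removed subtracts seven from the number: 11 − 7 = 4.
So a perfect eleventh is an octave plus a perfect fourth. The quality is unchanged.

perfect fourth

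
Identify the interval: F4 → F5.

perfect octave

F to F is the same letter name, plus an octave — that makes it an octave of some quality.
The perfect octave spans 12 semitones, and F4 to F5 is exactly 12 semitones — so this is a perfect octave.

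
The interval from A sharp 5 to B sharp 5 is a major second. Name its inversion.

minor 7th

Interval numbers invert to sum to nine: 2 + 7 = 9, so a second inverts to a seventh.
And major becomes minor under inversion, so we get a minor seventh.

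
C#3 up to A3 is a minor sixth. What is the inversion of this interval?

Inverted interval numbers add to nine, so a sixth pairs with a third (6 + 3 = 9).
Quality inverts too: minor becomes major. That makes the inversion a major third.

major third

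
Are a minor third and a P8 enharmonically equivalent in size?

3 semitones (minor third) vs 12 semitones (perfect octave): not equal.

No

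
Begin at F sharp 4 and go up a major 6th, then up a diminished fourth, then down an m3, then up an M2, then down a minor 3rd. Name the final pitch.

A major sixth up from F#4 is D#5.
A diminished fourth up from D#5 is G5.
G5 down a minor third → E5 (3 semitones).
A major second up from E5 is F#5.
F#5 down a minor third → D#5 (3 semitones).

D sharp 5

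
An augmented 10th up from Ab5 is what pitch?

The tenth's letter: A up three letter names plus an octave → C.
An augmented tenth spans 17 semitones, so from Ab5 the target pitch is C#7.

C#7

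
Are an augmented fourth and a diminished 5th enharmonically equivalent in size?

Both span 6 semitones: an augmented fourth and a diminished fifth are the same chromatic distance.

Yes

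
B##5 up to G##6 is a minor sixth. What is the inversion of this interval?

Inverted interval numbers add to nine, so a sixth pairs with a third (6 + 3 = 9).
The quality also flips — minor becomes major — giving a major third.

major 3rd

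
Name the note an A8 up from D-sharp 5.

For an octave the letter name doesn't change: still D, an octave up.
An augmented octave spans 13 semitones, so from D#5 the target pitch is D##6.

D-double-sharp 6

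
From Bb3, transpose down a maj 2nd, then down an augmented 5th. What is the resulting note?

Dbb3

A major second down from Bb3 is Ab3.
An augmented fifth down from Ab3 is Dbb3.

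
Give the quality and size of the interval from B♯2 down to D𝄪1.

m13

Descending from B#2 to D##1 is the same interval as ascending D##1 to B#2.
D to B spans six letter names (D-E-F-G-A-B), plus an octave — that makes it a thirteenth of some quality.
D##1 to B#2 is 20 semitones, a half step short of the major thirteenth (21), so this is minor.
(Equivalently, a compound minor sixth: a minor sixth plus an octave.)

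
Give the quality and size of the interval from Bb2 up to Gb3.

minor sixth

B to G spans six letter names (B-C-D-E-F-G): a sixth.
At 8 semitones, Bb2→Gb3 falls one short of a major sixth: minor.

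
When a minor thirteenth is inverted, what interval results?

M3

First reduce the compound minor thirteenth to its simple form, a minor sixth.
The rule of nine gives the new number: 9 − 6 = 3, so a sixth becomes a third.
And minor becomes major under inversion, so we get a major third.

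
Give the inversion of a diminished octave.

augmented 1st

Inverted interval numbers add to nine, so an octave pairs with a unison (8 + 1 = 9).
The quality also flips — diminished becomes augmented — giving an augmented unison.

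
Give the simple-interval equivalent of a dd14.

doubly diminished seventh

Subtracting seven from the interval number removes an octave: 14 − 7 = 7.
Quality carries through unchanged, so the simple form is a doubly diminished seventh.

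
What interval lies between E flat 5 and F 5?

E to F spans two letter names (E-F): a second.
Eb5 to F5 is 2 semitones, matching the major second exactly, so the quality is major.

major second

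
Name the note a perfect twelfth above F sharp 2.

Five letters up from F (plus an octave) reaches C.
A perfect twelfth spans 19 semitones, so from F#2 the target pitch is C#4.

C sharp 4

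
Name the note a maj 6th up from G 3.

The sixth takes the letter from G up to E.
A major sixth spans 9 semitones, so from G3 the target pitch is E4.

E 4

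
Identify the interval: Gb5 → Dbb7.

d12

G to D spans five letter names (G-A-B-C-D), plus an octave, so the interval is some kind of twelfth.
A perfect twelfth would be 19 semitones; Gb5 to Dbb7 is 18, one semitone narrower, so the interval is diminished.
(Equivalently, a compound diminished fifth: a diminished fifth plus an octave.)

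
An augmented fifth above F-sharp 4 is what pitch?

C-double-sharp 5

The fifth takes the letter from F up to C.
An augmented fifth spans 8 semitones, so from F#4 the target pitch is C##5.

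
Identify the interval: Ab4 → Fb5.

minor 6th

A to F spans six letter names (A-B-C-D-E-F), so the interval is some kind of sixth.
Ab4 to Fb5 is 8 semitones, a half step short of the major sixth (9), so this is minor.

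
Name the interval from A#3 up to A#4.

perfect octave

A to A is the same letter name, plus an octave — that makes it an octave of some quality.
The perfect octave spans 12 semitones, and A#3 to A#4 is exactly 12 semitones — so this is a perfect octave.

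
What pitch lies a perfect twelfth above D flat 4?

A flat 5

Five letters up from D (plus an octave) reaches A.
A perfect twelfth spans 19 semitones, so from Db4 the target pitch is Ab5.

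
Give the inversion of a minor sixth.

M3

The rule of nine gives the new number: 9 − 6 = 3, so a sixth becomes a third.
Quality inverts too: minor becomes major. That makes the inversion a major third.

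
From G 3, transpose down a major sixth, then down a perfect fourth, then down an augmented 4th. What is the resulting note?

C flat 2

Down a major sixth from G3: Bb2 (9 semitones down).
Bb2 down a perfect fourth → F2 (5 semitones).
An augmented fourth down from F2 is Cb2.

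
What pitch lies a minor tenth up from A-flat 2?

C-flat 4

Counting three letter names plus an octave up from A lands on C.
Moving 15 semitones up from Ab2 (the size of a minor tenth) reaches Cb4.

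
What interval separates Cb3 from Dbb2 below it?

major seventh

Descending from Cb3 to Dbb2 is the same interval as ascending Dbb2 to Cb3.
D to C spans seven letter names (D-E-F-G-A-B-C), so the interval is some kind of seventh.
The major seventh spans 11 semitones, and Dbb2 to Cb3 is exactly 11 semitones — so this is a major seventh.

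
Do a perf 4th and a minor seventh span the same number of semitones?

A perfect fourth is 5 semitones but a minor seventh is 10 semitones — different sizes.

No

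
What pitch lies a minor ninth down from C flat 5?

Two letters down from C (plus an octave) reaches B.
Moving 13 semitones down from Cb5 (the size of a minor ninth) reaches Bb3.

B flat 3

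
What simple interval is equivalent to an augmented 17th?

Each octave removed subtracts seven from the number: 17 − 14 = 3.
Quality carries through unchanged, so the simple form is an augmented third.

augmented 3rd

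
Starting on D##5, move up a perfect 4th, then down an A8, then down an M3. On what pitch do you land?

E4

A perfect fourth up from D##5 is G##5.
G##5 down an augmented octave → G#4 (13 semitones).
A major third down from G#4 is E4.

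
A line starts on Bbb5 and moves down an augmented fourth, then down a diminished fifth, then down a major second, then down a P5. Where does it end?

Bbb5 down an augmented fourth → Fbb5 (6 semitones).
A diminished fifth down from Fbb5 is Bbb4.
Down a major second from Bbb4: Abb4 (2 semitones down).
A perfect fifth down from Abb4 is Dbb4.

Dbb4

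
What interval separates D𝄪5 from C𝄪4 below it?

Descending from D##5 to C##4 is the same interval as ascending C##4 to D##5.
C to D spans two letter names (C-D), plus an octave, so the interval is some kind of ninth.
C##4 to D##5 is 14 semitones, matching the major ninth exactly, so the quality is major.
(Equivalently, a compound major second: a major second plus an octave.)

major ninth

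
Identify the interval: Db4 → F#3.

diminished sixth

Descending from Db4 to F#3 is the same interval as ascending F#3 to Db4.
F to D spans six letter names (F-G-A-B-C-D) — that makes it a sixth of some quality.
The major sixth is 9 semitones; here we have 7, two semitones narrower: diminished.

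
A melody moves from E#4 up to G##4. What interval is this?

M3

E to G spans three letter names (E-F-G): a third.
Counting semitones, E#4→G##4 is 4, which is the major third.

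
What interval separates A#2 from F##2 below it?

Descending from A#2 to F##2 is the same interval as ascending F##2 to A#2.
F to A spans three letter names (F-G-A): a third.
At 3 semitones, F##2→A#2 falls one short of a major third: minor.

minor third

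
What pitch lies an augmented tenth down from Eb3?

Cbb2

Counting three letter names plus an octave down from E lands on C.
An augmented tenth spans 17 semitones, so from Eb3 the target pitch is Cbb2.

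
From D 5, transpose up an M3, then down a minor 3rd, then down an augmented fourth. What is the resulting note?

A major third up from D5 is F#5.
A minor third down from F#5 is D#5.
D#5 down an augmented fourth → A4 (6 semitones).

A 4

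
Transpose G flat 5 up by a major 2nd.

Two letter names up from G: A.
A major second is 2 semitones; 2 semitones up from Gb5 gives Ab5.

A flat 5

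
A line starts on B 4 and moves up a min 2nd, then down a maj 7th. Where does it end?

B4 up a minor second → C5 (1 semitone).
A major seventh down from C5 is Db4.

D flat 4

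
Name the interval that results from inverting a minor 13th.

major 3rd

First reduce the compound minor thirteenth to its simple form, a minor sixth.
The rule of nine gives the new number: 9 − 6 = 3, so a sixth becomes a third.
The quality also flips — minor becomes major — giving a major third.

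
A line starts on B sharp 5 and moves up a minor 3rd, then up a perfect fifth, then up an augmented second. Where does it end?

A minor third up from B#5 is D#6.
D#6 up a perfect fifth → A#6 (7 semitones).
A#6 up an augmented second → B##6 (3 semitones).

B double-sharp 6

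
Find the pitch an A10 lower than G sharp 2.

Counting three letter names plus an octave down from G lands on E.
An augmented tenth is 17 semitones; 17 semitones down from G#2 gives Eb1.

E flat 1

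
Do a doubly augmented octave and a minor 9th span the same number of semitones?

No

A doubly augmented octave spans 14 semitones; a minor ninth spans 13 semitones. They differ by 1.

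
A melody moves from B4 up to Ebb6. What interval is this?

B to E spans four letter names (B-C-D-E), plus an octave, so the interval is some kind of eleventh.
A perfect eleventh would be 17 semitones; B4 to Ebb6 is 15, two semitones narrower, so the interval is doubly diminished.
(Equivalently, a compound doubly diminished fourth: a doubly diminished fourth plus an octave.)

dd11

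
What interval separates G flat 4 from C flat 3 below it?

Descending from Gb4 to Cb3 is the same interval as ascending Cb3 to Gb4.
C to G spans five letter names (C-D-E-F-G), plus an octave: a twelfth.
Cb3 to Gb4 is 19 semitones, matching the perfect twelfth exactly, so the quality is perfect.
(Equivalently, a compound perfect fifth: a perfect fifth plus an octave.)

perfect twelfth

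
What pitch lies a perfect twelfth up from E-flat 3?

Counting five letter names plus an octave up from E lands on B.
Moving 19 semitones up from Eb3 (the size of a perfect twelfth) reaches Bb4.

B-flat 4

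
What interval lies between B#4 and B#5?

perfect 8th

B to B is the same letter name, plus an octave: an octave.
The perfect octave spans 12 semitones, and B#4 to B#5 is exactly 12 semitones — so this is a perfect octave.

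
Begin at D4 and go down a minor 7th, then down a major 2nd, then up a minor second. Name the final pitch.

D4 down a minor seventh → E3 (10 semitones).
A major second down from E3 is D3.
D3 up a minor second → Eb3 (1 semitone).

Eb3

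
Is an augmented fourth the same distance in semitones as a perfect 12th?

No

An augmented fourth spans 6 semitones; a perfect twelfth spans 19 semitones. They differ by 13.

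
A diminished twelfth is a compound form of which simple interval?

diminished fifth

Each octave removed subtracts seven from the number: 12 − 7 = 5.
That makes a diminished twelfth a compound diminished fifth — an octave plus a diminished fifth.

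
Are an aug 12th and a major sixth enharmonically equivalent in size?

No

20 semitones (augmented twelfth) vs 9 semitones (major sixth): not equal.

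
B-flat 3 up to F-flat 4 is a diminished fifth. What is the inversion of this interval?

Inverted interval numbers add to nine, so a fifth pairs with a fourth (5 + 4 = 9).
Quality inverts too: diminished becomes augmented. That makes the inversion an augmented fourth.

A4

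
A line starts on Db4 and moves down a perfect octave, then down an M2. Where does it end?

Cb3

Db4 down a perfect octave → Db3 (12 semitones).
Db3 down a major second → Cb3 (2 semitones).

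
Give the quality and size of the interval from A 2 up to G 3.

m7

A to G spans seven letter names (A-B-C-D-E-F-G), so the interval is some kind of seventh.
A2 to G3 is 10 semitones, a half step short of the major seventh (11), so this is minor.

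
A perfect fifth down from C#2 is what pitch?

F#1

Five letter names down from C: F.
A perfect fifth is 7 semitones; 7 semitones down from C#2 gives F#1.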